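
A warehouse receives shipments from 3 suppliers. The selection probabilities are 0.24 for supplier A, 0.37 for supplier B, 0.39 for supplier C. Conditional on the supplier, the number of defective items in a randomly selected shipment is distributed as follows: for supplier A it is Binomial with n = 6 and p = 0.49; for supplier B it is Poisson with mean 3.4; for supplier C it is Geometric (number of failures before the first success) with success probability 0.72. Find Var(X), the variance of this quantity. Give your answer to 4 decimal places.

Per component, A: μ=2.94, E[X²]=10.143; B: μ=3.4, E[X²]=14.96; C: μ=0.388889, E[X²]=0.691358.
E[X] = 0.24·2.94 + 0.37·3.4 + 0.39·0.388889 = 2.11527.
E[X²] = 0.24·10.143 + 0.37·14.96 + 0.39·0.691358 = 8.23915.
Var(X) = E[X²] − (E[X])² = 8.23915 − 4.47435 = 3.7648.

3.7648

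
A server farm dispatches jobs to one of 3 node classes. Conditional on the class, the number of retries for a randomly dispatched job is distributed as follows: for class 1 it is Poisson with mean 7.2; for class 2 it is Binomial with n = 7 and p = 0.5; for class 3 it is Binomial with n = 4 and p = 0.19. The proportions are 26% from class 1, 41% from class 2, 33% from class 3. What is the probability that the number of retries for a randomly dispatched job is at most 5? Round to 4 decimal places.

0.7861

Conditional on each class, P(X ≤ 5): 1: 0.275897; 2: 0.9375; 3: 1.
By total probability, P(X ≤ 5) = 0.26·0.275897 + 0.41·0.9375 + 0.33·1 = 0.786108.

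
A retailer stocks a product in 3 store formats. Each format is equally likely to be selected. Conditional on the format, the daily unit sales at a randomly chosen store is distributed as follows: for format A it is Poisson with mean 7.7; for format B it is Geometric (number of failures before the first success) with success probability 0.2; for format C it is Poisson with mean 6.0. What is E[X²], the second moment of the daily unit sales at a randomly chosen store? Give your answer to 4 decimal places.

For each component E[X²] = Var + (mean)², giving A: 66.99; B: 36; C: 42.
Overall E[X²] = 0.333333·66.99 + 0.333333·36 + 0.333333·42 = 48.33.

48.3300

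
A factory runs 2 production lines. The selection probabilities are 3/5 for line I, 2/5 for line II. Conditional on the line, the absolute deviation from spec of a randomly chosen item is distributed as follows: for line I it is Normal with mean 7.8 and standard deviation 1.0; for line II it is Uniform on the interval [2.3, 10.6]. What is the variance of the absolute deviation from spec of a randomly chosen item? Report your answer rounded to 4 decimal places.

Per component, I: μ=7.8, E[X²]=61.84; II: μ=6.45, E[X²]=47.3433.
E[X] = 0.6·7.8 + 0.4·6.45 = 7.26.
E[X²] = 0.6·61.84 + 0.4·47.3433 = 56.0413.
Var(X) = E[X²] − (E[X])² = 56.0413 − 52.7076 = 3.33373.

3.3337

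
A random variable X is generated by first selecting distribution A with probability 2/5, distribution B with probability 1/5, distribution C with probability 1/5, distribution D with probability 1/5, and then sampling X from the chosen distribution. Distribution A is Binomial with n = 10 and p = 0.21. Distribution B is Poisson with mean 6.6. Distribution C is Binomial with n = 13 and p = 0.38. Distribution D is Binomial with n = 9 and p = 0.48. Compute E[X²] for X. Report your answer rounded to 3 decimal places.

For each component E[X²] = Var + (mean)², giving A: 6.069; B: 50.16; C: 27.4664; D: 20.9088.
Overall E[X²] = 0.4·6.069 + 0.2·50.16 + 0.2·27.4664 + 0.2·20.9088 = 22.1346.

22.135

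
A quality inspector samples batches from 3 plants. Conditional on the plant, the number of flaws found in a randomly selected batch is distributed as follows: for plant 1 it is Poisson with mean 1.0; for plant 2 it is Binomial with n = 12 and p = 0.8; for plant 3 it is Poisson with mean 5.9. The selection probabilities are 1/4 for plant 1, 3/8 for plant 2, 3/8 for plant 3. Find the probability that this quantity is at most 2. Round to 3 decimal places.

0.255

Conditional on each plant, P(X ≤ 2): 1: 0.919699; 2: 4.52608e-06; 3: 0.0665822.
By total probability, P(X ≤ 2) = 0.25·0.919699 + 0.375·4.52608e-06 + 0.375·0.0665822 = 0.254895.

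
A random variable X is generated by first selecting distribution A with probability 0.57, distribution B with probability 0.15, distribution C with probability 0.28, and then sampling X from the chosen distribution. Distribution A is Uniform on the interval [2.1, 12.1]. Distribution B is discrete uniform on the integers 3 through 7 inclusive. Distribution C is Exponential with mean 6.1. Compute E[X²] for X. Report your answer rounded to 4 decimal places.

58.3713

For each component E[X²] = Var + (mean)², giving A: 58.7433; B: 27; C: 74.42.
Overall E[X²] = 0.57·58.7433 + 0.15·27 + 0.28·74.42 = 58.3713.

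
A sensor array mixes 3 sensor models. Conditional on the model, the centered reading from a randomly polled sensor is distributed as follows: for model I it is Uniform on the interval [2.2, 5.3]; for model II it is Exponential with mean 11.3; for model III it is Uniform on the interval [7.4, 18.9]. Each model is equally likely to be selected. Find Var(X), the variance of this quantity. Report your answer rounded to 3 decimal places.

Per component, I: μ=3.75, E[X²]=14.8633; II: μ=11.3, E[X²]=255.38; III: μ=13.15, E[X²]=183.943.
E[X] = 0.333333·3.75 + 0.333333·11.3 + 0.333333·13.15 = 9.4.
E[X²] = 0.333333·14.8633 + 0.333333·255.38 + 0.333333·183.943 = 151.396.
Var(X) = E[X²] − (E[X])² = 151.396 − 88.36 = 63.0356.

63.036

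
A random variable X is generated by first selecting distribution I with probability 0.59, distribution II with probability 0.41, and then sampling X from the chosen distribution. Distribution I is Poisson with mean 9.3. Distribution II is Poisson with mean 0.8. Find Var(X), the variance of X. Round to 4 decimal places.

Per component, I: μ=9.3, E[X²]=95.79; II: μ=0.8, E[X²]=1.44.
E[X] = 0.59·9.3 + 0.41·0.8 = 5.815.
E[X²] = 0.59·95.79 + 0.41·1.44 = 57.1065.
Var(X) = E[X²] − (E[X])² = 57.1065 − 33.8142 = 23.2923.

23.2923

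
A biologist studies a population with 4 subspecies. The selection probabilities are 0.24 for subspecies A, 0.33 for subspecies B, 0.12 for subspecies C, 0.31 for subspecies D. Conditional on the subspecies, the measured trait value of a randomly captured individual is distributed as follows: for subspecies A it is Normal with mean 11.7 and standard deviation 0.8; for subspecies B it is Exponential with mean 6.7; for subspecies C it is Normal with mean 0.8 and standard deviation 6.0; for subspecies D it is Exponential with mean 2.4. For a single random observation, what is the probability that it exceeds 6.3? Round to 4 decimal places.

Conditional on each subspecies, P(X > 6.3): A: 1; B: 0.390511; C: 0.179659; D: 0.0724398.
By total probability, P(X > 6.3) = 0.24·1 + 0.33·0.390511 + 0.12·0.179659 + 0.31·0.0724398 = 0.412884.

0.4129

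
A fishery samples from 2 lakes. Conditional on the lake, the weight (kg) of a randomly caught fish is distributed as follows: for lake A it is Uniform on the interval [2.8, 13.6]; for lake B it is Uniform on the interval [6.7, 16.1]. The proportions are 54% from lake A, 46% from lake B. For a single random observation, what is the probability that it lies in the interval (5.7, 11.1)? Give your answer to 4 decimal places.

0.4853

Conditional on each lake, P(5.7 < X < 11.1): A: 0.5; B: 0.468085.
By total probability, P(5.7 < X < 11.1) = 0.54·0.5 + 0.46·0.468085 = 0.485319.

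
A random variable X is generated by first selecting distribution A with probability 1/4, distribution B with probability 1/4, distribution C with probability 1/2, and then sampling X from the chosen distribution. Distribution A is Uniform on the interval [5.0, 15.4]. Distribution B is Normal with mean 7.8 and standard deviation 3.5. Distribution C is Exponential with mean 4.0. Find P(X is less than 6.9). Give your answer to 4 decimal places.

Conditional on each component, P(X < 6.9): A: 0.182692; B: 0.398534; C: 0.821827.
By total probability, P(X < 6.9) = 0.25·0.182692 + 0.25·0.398534 + 0.5·0.821827 = 0.55622.

0.5562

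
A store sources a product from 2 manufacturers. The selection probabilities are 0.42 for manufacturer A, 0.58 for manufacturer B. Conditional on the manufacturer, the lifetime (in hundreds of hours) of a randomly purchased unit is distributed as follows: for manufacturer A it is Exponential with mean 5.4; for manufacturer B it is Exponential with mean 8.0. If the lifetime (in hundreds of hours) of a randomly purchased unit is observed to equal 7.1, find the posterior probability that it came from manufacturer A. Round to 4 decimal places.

Likelihoods f(7.1 | ·): A: 0.0497267; B: 0.0514605.
Posterior ∝ prior × likelihood. Numerator for A: 0.42·0.0497267 = 0.0208852.
Normalizing constant: 0.42·0.0497267 + 0.58·0.0514605 = 0.0507323.
P(A | observation) = 0.0208852 / 0.0507323 = 0.411675.

0.4117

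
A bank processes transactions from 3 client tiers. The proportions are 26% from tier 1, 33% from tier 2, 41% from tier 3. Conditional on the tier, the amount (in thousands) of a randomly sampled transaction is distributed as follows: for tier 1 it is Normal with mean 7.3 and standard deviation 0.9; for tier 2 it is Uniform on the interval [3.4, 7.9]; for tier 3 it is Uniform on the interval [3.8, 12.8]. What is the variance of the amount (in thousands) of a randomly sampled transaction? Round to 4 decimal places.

4.8253

Per component, 1: μ=7.3, E[X²]=54.1; 2: μ=5.65, E[X²]=33.61; 3: μ=8.3, E[X²]=75.64.
E[X] = 0.26·7.3 + 0.33·5.65 + 0.41·8.3 = 7.1655.
E[X²] = 0.26·54.1 + 0.33·33.61 + 0.41·75.64 = 56.1697.
Var(X) = E[X²] − (E[X])² = 56.1697 − 51.3444 = 4.82531.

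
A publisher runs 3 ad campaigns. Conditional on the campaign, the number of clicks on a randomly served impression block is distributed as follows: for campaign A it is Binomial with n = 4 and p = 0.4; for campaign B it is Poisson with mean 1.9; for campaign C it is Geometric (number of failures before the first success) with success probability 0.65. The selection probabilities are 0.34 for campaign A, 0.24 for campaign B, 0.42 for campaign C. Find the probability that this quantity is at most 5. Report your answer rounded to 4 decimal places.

Conditional on each campaign, P(X ≤ 5): A: 1; B: 0.986781; C: 0.998162.
By total probability, P(X ≤ 5) = 0.34·1 + 0.24·0.986781 + 0.42·0.998162 = 0.996055.

0.9961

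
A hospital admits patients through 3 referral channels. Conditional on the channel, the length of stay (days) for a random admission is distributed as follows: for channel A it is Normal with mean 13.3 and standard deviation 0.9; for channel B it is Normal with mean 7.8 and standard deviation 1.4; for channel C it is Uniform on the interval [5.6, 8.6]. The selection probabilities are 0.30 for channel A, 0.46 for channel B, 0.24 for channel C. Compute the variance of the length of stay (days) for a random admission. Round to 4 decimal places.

8.3209

Per component, A: μ=13.3, E[X²]=177.7; B: μ=7.8, E[X²]=62.8; C: μ=7.1, E[X²]=51.16.
E[X] = 0.3·13.3 + 0.46·7.8 + 0.24·7.1 = 9.282.
E[X²] = 0.3·177.7 + 0.46·62.8 + 0.24·51.16 = 94.4764.
Var(X) = E[X²] − (E[X])² = 94.4764 − 86.1555 = 8.32088.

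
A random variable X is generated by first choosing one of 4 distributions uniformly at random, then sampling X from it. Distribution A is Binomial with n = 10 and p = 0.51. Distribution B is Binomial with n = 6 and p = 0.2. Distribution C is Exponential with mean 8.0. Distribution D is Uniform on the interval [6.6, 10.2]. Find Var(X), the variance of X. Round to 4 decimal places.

25.4316

Per component, A: μ=5.1, E[X²]=28.509; B: μ=1.2, E[X²]=2.4; C: μ=8, E[X²]=128; D: μ=8.4, E[X²]=71.64.
E[X] = 0.25·5.1 + 0.25·1.2 + 0.25·8 + 0.25·8.4 = 5.675.
E[X²] = 0.25·28.509 + 0.25·2.4 + 0.25·128 + 0.25·71.64 = 57.6372.
Var(X) = E[X²] − (E[X])² = 57.6372 − 32.2056 = 25.4316.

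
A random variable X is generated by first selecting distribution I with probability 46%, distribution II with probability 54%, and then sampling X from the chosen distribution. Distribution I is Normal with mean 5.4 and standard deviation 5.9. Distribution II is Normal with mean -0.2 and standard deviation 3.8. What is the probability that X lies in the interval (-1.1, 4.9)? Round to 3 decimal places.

Conditional on each component, P(-1.1 < X < 4.9): I: 0.330935; II: 0.503829.
By total probability, P(-1.1 < X < 4.9) = 0.46·0.330935 + 0.54·0.503829 = 0.424298.

0.424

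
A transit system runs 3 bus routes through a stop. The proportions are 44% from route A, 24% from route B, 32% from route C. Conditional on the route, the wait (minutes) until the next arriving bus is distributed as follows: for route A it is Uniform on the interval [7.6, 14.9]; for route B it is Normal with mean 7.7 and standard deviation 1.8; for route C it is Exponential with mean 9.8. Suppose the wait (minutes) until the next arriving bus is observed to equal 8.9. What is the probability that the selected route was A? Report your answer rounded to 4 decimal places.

0.5194

Likelihoods f(8.9 | ·): A: 0.136986; B: 0.177471; C: 0.0411494.
Posterior ∝ prior × likelihood. Numerator for A: 0.44·0.136986 = 0.060274.
Normalizing constant: 0.44·0.136986 + 0.24·0.177471 + 0.32·0.0411494 = 0.116035.
P(A | observation) = 0.060274 / 0.116035 = 0.519447.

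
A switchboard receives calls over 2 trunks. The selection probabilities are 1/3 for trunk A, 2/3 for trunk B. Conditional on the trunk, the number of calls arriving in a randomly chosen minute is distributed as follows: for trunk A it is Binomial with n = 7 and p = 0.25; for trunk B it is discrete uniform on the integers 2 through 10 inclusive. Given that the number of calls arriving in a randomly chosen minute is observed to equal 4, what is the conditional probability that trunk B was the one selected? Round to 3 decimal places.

0.794

Likelihoods P(X=4 | ·): A: 0.0576782; B: 0.111111.
Posterior ∝ prior × likelihood. Numerator for B: 0.666667·0.111111 = 0.0740741.
Normalizing constant: 0.333333·0.0576782 + 0.666667·0.111111 = 0.0933001.
P(B | observation) = 0.0740741 / 0.0933001 = 0.793933.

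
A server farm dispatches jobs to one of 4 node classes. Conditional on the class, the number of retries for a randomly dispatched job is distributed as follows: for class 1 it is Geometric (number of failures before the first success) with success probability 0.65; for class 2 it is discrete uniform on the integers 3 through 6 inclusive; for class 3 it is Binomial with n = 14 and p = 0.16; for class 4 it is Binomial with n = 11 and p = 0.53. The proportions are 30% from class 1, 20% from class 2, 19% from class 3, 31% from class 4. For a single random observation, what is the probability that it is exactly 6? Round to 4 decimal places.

Conditional on each class, P(X = 6): 1: 0.00119487; 2: 0.25; 3: 0.0124885; 4: 0.234848.
By total probability, P(X = 6) = 0.3·0.00119487 + 0.2·0.25 + 0.19·0.0124885 + 0.31·0.234848 = 0.125534.

0.1255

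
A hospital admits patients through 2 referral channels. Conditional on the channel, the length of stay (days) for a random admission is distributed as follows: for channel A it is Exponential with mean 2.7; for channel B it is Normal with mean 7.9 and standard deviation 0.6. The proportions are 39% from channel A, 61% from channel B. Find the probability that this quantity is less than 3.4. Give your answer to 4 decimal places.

Conditional on each channel, P(X < 3.4): A: 0.716136; B: 3.19189e-14.
By total probability, P(X < 3.4) = 0.39·0.716136 + 0.61·3.19189e-14 = 0.279293.

0.2793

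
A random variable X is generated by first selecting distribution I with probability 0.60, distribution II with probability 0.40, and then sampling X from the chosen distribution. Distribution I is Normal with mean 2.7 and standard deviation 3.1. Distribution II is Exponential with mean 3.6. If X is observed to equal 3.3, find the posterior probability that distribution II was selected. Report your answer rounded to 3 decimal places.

Likelihoods f(3.3 | ·): I: 0.126303; II: 0.111069.
Posterior ∝ prior × likelihood. Numerator for II: 0.4·0.111069 = 0.0444277.
Normalizing constant: 0.6·0.126303 + 0.4·0.111069 = 0.12021.
P(II | observation) = 0.0444277 / 0.12021 = 0.369586.

0.370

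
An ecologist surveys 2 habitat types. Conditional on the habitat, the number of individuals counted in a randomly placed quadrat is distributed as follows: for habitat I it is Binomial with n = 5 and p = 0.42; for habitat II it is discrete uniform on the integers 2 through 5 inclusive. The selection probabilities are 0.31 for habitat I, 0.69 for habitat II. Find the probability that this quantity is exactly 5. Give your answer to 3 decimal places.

Conditional on each habitat, P(X = 5): I: 0.0130691; II: 0.25.
By total probability, P(X = 5) = 0.31·0.0130691 + 0.69·0.25 = 0.176551.

0.177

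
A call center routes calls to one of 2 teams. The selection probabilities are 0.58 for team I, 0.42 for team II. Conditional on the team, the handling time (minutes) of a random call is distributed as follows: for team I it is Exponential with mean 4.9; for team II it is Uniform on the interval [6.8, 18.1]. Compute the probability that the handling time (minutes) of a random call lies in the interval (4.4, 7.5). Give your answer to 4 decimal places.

Conditional on each team, P(4.4 < X < 7.5): I: 0.190997; II: 0.0619469.
By total probability, P(4.4 < X < 7.5) = 0.58·0.190997 + 0.42·0.0619469 = 0.136796.

0.1368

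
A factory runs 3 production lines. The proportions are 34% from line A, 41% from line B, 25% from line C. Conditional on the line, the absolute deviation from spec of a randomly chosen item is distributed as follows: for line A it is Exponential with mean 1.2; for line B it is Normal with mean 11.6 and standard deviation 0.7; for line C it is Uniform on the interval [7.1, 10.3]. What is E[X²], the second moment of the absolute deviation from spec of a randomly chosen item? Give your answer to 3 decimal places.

For each component E[X²] = Var + (mean)², giving A: 2.88; B: 135.05; C: 76.5433.
Overall E[X²] = 0.34·2.88 + 0.41·135.05 + 0.25·76.5433 = 75.4855.

75.486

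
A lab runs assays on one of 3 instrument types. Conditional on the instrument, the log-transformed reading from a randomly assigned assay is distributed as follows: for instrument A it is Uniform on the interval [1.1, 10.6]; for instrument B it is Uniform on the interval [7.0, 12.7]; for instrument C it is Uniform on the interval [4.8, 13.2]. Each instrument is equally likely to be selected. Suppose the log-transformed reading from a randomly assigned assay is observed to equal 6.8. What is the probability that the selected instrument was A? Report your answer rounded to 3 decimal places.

Likelihoods f(6.8 | ·): A: 0.105263; B: 0; C: 0.119048.
Posterior ∝ prior × likelihood. Numerator for A: 0.333333·0.105263 = 0.0350877.
Normalizing constant: 0.333333·0.105263 + 0.333333·0 + 0.333333·0.119048 = 0.0747703.
P(A | observation) = 0.0350877 / 0.0747703 = 0.469274.

0.469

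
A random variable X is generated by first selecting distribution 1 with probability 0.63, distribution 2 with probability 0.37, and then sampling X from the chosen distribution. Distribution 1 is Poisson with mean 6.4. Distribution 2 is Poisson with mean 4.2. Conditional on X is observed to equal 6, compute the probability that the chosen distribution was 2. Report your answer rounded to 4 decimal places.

0.2974

Likelihoods P(X=6 | ·): 1: 0.158585; 2: 0.114321.
Posterior ∝ prior × likelihood. Numerator for 2: 0.37·0.114321 = 0.0422988.
Normalizing constant: 0.63·0.158585 + 0.37·0.114321 = 0.142207.
P(2 | observation) = 0.0422988 / 0.142207 = 0.297444.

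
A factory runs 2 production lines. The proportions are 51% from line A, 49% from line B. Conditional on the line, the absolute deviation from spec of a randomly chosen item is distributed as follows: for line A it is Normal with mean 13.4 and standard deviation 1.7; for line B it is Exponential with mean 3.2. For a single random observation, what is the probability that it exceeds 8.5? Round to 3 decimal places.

Conditional on each line, P(X > 8.5): A: 0.998026; B: 0.070211.
By total probability, P(X > 8.5) = 0.51·0.998026 + 0.49·0.070211 = 0.543397.

0.543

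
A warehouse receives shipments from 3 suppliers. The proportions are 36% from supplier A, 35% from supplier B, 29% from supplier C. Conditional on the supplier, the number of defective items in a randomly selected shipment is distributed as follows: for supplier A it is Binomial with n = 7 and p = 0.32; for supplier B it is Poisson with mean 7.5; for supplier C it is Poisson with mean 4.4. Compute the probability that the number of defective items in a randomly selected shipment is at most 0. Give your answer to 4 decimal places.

0.0280

Conditional on each supplier, P(X ≤ 0): A: 0.0672299; B: 0.000553084; C: 0.0122773.
By total probability, P(X ≤ 0) = 0.36·0.0672299 + 0.35·0.000553084 + 0.29·0.0122773 = 0.0279568.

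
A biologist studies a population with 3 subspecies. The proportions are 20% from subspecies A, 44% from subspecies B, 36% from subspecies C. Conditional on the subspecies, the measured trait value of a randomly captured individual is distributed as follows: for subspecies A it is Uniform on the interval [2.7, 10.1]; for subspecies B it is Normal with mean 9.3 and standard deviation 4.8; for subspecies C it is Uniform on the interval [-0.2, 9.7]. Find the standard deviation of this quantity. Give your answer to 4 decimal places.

Per component, A: μ=6.4, E[X²]=45.5233; B: μ=9.3, E[X²]=109.53; C: μ=4.75, E[X²]=30.73.
E[X] = 0.2·6.4 + 0.44·9.3 + 0.36·4.75 = 7.082.
E[X²] = 0.2·45.5233 + 0.44·109.53 + 0.36·30.73 = 68.3607.
Var(X) = E[X²] − (E[X])² = 68.3607 − 50.1547 = 18.2059.
SD(X) = √18.2059 = 4.26684.

4.2668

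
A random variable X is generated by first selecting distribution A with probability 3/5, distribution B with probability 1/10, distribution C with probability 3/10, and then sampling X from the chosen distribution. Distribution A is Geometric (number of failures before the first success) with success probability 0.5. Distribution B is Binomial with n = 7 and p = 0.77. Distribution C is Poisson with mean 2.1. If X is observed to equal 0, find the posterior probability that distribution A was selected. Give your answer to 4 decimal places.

Likelihoods P(X=0 | ·): A: 0.5; B: 3.40483e-05; C: 0.122456.
Posterior ∝ prior × likelihood. Numerator for A: 0.6·0.5 = 0.3.
Normalizing constant: 0.6·0.5 + 0.1·3.40483e-05 + 0.3·0.122456 = 0.33674.
P(A | observation) = 0.3 / 0.33674 = 0.890894.

0.8909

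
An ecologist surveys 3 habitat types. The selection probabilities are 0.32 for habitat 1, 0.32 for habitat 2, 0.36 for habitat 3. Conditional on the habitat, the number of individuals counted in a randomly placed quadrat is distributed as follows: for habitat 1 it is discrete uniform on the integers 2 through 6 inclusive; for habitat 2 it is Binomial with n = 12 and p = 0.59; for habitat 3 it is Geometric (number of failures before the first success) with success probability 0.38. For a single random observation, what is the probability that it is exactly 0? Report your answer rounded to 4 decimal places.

0.1368

Conditional on each habitat, P(X = 0): 1: 0; 2: 2.25635e-05; 3: 0.38.
By total probability, P(X = 0) = 0.32·0 + 0.32·2.25635e-05 + 0.36·0.38 = 0.136807.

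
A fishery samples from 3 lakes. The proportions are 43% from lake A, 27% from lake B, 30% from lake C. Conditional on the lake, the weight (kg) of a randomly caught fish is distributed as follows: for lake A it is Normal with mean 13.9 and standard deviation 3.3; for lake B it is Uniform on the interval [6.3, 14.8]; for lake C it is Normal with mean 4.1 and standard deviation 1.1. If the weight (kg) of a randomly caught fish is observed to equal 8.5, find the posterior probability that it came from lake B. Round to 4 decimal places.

Likelihoods f(8.5 | ·): A: 0.0316916; B: 0.117647; C: 0.000121664.
Posterior ∝ prior × likelihood. Numerator for B: 0.27·0.117647 = 0.0317647.
Normalizing constant: 0.43·0.0316916 + 0.27·0.117647 + 0.3·0.000121664 = 0.0454286.
P(B | observation) = 0.0317647 / 0.0454286 = 0.699223.

0.6992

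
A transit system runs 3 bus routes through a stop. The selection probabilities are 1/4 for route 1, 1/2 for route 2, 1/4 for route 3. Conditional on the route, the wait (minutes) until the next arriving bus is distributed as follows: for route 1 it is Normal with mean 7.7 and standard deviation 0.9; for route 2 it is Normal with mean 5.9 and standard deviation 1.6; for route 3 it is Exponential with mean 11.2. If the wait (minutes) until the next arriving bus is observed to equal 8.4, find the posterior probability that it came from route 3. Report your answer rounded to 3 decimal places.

Likelihoods f(8.4 | ·): 1: 0.327572; 2: 0.0735606; 3: 0.0421756.
Posterior ∝ prior × likelihood. Numerator for 3: 0.25·0.0421756 = 0.0105439.
Normalizing constant: 0.25·0.327572 + 0.5·0.0735606 + 0.25·0.0421756 = 0.129217.
P(3 | observation) = 0.0105439 / 0.129217 = 0.0815982.

0.082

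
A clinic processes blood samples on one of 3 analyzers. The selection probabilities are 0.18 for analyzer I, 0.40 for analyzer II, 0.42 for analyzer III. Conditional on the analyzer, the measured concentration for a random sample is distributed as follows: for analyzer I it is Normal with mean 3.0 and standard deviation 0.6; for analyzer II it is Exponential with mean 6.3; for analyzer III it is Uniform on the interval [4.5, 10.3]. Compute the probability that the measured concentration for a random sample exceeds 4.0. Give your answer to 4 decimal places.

0.6406

Conditional on each analyzer, P(X > 4.0): I: 0.0477904; II: 0.529978; III: 1.
By total probability, P(X > 4.0) = 0.18·0.0477904 + 0.4·0.529978 + 0.42·1 = 0.640593.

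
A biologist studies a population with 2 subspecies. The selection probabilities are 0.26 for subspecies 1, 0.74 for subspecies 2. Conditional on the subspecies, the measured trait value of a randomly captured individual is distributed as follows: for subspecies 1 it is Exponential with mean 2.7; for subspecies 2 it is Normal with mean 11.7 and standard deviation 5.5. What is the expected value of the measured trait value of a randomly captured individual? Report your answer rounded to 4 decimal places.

Component means — 1: 2.7; 2: 11.7.
E[X] = 0.26·2.7 + 0.74·11.7 = 9.36.

9.3600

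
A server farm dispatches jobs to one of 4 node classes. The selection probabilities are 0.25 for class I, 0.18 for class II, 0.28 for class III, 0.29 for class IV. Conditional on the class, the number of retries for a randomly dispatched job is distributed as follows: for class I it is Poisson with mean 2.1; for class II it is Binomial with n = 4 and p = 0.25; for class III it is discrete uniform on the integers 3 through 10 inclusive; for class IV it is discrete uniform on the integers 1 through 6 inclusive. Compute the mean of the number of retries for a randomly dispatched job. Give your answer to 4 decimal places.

3.5400

Component means — I: 2.1; II: 1; III: 6.5; IV: 3.5.
E[X] = 0.25·2.1 + 0.18·1 + 0.28·6.5 + 0.29·3.5 = 3.54.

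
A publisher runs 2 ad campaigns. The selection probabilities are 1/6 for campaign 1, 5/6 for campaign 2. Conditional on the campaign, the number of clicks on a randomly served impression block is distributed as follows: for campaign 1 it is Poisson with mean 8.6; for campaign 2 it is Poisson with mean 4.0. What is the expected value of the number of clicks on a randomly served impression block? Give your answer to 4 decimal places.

Component means — 1: 8.6; 2: 4.
E[X] = 0.166667·8.6 + 0.833333·4 = 4.76667.

4.7667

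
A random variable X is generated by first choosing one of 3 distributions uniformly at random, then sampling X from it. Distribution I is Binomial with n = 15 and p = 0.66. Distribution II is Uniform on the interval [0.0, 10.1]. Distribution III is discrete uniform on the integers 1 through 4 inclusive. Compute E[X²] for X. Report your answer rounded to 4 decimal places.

47.6264

For each component E[X²] = Var + (mean)², giving I: 101.376; II: 34.0033; III: 7.5.
Overall E[X²] = 0.333333·101.376 + 0.333333·34.0033 + 0.333333·7.5 = 47.6264.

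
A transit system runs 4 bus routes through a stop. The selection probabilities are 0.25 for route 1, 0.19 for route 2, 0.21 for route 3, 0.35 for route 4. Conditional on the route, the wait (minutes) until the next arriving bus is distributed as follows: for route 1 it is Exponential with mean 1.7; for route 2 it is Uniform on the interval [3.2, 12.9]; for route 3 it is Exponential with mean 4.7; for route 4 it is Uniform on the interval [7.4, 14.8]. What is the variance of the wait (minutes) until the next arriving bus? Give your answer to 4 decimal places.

22.6446

Per component, 1: μ=1.7, E[X²]=5.78; 2: μ=8.05, E[X²]=72.6433; 3: μ=4.7, E[X²]=44.18; 4: μ=11.1, E[X²]=127.773.
E[X] = 0.25·1.7 + 0.19·8.05 + 0.21·4.7 + 0.35·11.1 = 6.8265.
E[X²] = 0.25·5.78 + 0.19·72.6433 + 0.21·44.18 + 0.35·127.773 = 69.2457.
Var(X) = E[X²] − (E[X])² = 69.2457 − 46.6011 = 22.6446.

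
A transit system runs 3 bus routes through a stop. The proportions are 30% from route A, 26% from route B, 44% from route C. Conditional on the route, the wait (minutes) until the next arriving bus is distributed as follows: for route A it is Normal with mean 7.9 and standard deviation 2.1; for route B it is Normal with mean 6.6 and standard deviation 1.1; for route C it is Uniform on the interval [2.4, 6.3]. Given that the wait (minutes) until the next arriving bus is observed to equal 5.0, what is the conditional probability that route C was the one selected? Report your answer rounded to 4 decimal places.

Likelihoods f(5.0 | ·): A: 0.0732124; B: 0.125921; C: 0.25641.
Posterior ∝ prior × likelihood. Numerator for C: 0.44·0.25641 = 0.112821.
Normalizing constant: 0.3·0.0732124 + 0.26·0.125921 + 0.44·0.25641 = 0.167524.
P(C | observation) = 0.112821 / 0.167524 = 0.67346.

0.6735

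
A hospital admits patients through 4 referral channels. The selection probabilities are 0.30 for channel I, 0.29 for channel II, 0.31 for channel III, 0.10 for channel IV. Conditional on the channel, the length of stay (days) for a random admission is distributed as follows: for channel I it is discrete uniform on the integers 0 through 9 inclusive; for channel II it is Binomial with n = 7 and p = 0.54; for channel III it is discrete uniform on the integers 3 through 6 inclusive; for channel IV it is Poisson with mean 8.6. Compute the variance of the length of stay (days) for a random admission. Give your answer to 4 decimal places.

6.0176

Per component, I: μ=4.5, E[X²]=28.5; II: μ=3.78, E[X²]=16.0272; III: μ=4.5, E[X²]=21.5; IV: μ=8.6, E[X²]=82.56.
E[X] = 0.3·4.5 + 0.29·3.78 + 0.31·4.5 + 0.1·8.6 = 4.7012.
E[X²] = 0.3·28.5 + 0.29·16.0272 + 0.31·21.5 + 0.1·82.56 = 28.1189.
Var(X) = E[X²] − (E[X])² = 28.1189 − 22.1013 = 6.01761.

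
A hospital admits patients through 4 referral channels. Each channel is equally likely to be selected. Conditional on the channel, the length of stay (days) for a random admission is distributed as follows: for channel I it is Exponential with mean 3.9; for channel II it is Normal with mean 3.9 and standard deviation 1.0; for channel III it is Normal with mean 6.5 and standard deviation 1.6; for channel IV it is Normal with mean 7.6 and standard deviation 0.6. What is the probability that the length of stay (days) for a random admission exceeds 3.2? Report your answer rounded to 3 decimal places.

Conditional on each channel, P(X > 3.2): I: 0.440206; II: 0.758036; III: 0.98042; IV: 1.
By total probability, P(X > 3.2) = 0.25·0.440206 + 0.25·0.758036 + 0.25·0.98042 + 0.25·1 = 0.794666.

0.795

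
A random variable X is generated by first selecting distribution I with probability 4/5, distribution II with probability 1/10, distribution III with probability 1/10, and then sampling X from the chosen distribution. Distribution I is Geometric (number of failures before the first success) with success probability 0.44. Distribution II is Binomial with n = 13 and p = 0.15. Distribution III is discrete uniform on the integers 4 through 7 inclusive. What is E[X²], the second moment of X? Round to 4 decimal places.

7.3059

For each component E[X²] = Var + (mean)², giving I: 4.5124; II: 5.46; III: 31.5.
Overall E[X²] = 0.8·4.5124 + 0.1·5.46 + 0.1·31.5 = 7.30592.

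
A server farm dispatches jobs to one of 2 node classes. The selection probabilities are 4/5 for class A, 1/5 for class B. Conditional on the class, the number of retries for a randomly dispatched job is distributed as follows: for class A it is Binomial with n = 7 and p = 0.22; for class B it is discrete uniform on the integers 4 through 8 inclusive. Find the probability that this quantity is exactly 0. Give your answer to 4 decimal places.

Conditional on each class, P(X = 0): A: 0.175656; B: 0.
By total probability, P(X = 0) = 0.8·0.175656 + 0.2·0 = 0.140525.

0.1405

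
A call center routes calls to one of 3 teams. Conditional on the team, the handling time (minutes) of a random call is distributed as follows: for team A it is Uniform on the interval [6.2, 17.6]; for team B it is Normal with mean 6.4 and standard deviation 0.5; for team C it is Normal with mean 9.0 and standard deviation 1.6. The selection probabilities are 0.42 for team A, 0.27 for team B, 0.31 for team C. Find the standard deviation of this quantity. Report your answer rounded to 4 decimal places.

3.2405

Per component, A: μ=11.9, E[X²]=152.44; B: μ=6.4, E[X²]=41.21; C: μ=9, E[X²]=83.56.
E[X] = 0.42·11.9 + 0.27·6.4 + 0.31·9 = 9.516.
E[X²] = 0.42·152.44 + 0.27·41.21 + 0.31·83.56 = 101.055.
Var(X) = E[X²] − (E[X])² = 101.055 − 90.5543 = 10.5008.
SD(X) = √10.5008 = 3.2405.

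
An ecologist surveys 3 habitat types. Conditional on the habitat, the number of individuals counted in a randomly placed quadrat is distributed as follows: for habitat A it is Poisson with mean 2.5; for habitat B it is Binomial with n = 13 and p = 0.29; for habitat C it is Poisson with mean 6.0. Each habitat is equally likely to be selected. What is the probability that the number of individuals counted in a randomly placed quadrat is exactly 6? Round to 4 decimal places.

Conditional on each habitat, P(X = 6): A: 0.0278337; B: 0.0928354; C: 0.160623.
By total probability, P(X = 6) = 0.333333·0.0278337 + 0.333333·0.0928354 + 0.333333·0.160623 = 0.0937641.

0.0938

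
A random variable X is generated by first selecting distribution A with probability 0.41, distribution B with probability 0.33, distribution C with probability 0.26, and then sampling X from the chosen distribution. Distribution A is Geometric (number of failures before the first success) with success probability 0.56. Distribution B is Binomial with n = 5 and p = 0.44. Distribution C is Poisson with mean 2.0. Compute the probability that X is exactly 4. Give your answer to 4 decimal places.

Conditional on each component, P(X = 4): A: 0.0209893; B: 0.104947; C: 0.0902235.
By total probability, P(X = 4) = 0.41·0.0209893 + 0.33·0.104947 + 0.26·0.0902235 = 0.0666962.

0.0667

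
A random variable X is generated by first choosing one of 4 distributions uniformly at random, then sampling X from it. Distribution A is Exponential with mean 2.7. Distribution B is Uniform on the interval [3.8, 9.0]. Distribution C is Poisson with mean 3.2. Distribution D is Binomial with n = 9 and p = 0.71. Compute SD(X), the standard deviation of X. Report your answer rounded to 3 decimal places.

2.578

Per component, A: μ=2.7, E[X²]=14.58; B: μ=6.4, E[X²]=43.2133; C: μ=3.2, E[X²]=13.44; D: μ=6.39, E[X²]=42.6852.
E[X] = 0.25·2.7 + 0.25·6.4 + 0.25·3.2 + 0.25·6.39 = 4.6725.
E[X²] = 0.25·14.58 + 0.25·43.2133 + 0.25·13.44 + 0.25·42.6852 = 28.4796.
Var(X) = E[X²] − (E[X])² = 28.4796 − 21.8323 = 6.64738.
SD(X) = √6.64738 = 2.57825.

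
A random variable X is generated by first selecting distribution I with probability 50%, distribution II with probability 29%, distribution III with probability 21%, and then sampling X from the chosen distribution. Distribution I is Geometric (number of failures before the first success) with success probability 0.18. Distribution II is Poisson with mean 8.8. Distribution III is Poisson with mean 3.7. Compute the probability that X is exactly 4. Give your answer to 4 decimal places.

0.0922

Conditional on each component, P(X = 4): I: 0.0813819; II: 0.0376641; III: 0.193066.
By total probability, P(X = 4) = 0.5·0.0813819 + 0.29·0.0376641 + 0.21·0.193066 = 0.0921574.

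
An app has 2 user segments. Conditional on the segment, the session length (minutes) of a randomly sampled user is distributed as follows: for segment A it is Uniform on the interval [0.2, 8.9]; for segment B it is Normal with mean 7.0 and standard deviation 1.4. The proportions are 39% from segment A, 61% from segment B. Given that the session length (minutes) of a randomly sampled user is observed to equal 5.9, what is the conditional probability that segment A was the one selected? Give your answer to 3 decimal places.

Likelihoods f(5.9 | ·): A: 0.114943; B: 0.20928.
Posterior ∝ prior × likelihood. Numerator for A: 0.39·0.114943 = 0.0448276.
Normalizing constant: 0.39·0.114943 + 0.61·0.20928 = 0.172488.
P(A | observation) = 0.0448276 / 0.172488 = 0.259888.

0.260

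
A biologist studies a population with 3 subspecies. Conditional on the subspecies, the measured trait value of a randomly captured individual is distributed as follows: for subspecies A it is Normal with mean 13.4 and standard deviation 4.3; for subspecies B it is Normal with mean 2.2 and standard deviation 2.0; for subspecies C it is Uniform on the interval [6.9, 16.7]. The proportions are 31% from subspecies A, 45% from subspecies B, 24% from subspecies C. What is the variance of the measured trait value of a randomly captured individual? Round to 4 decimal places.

Per component, A: μ=13.4, E[X²]=198.05; B: μ=2.2, E[X²]=8.84; C: μ=11.8, E[X²]=147.243.
E[X] = 0.31·13.4 + 0.45·2.2 + 0.24·11.8 = 7.976.
E[X²] = 0.31·198.05 + 0.45·8.84 + 0.24·147.243 = 100.712.
Var(X) = E[X²] − (E[X])² = 100.712 − 63.6166 = 37.0953.

37.0953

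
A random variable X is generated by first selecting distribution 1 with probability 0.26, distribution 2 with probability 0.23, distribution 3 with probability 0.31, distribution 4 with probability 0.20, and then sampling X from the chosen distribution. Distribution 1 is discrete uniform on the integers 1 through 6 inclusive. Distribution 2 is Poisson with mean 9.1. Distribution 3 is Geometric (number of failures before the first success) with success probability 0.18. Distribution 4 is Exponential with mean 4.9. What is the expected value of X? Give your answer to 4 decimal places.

5.3952

Component means — 1: 3.5; 2: 9.1; 3: 4.55556; 4: 4.9.
E[X] = 0.26·3.5 + 0.23·9.1 + 0.31·4.55556 + 0.2·4.9 = 5.39522.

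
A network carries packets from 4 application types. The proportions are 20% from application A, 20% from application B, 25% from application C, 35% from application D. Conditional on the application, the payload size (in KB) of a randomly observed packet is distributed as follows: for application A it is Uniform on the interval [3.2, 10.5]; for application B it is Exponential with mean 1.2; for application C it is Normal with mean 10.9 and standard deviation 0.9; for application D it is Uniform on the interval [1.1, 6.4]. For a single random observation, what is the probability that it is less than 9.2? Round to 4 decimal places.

Conditional on each application, P(X < 9.2): A: 0.821918; B: 0.999532; C: 0.0294534; D: 1.
By total probability, P(X < 9.2) = 0.2·0.821918 + 0.2·0.999532 + 0.25·0.0294534 + 0.35·1 = 0.721653.

0.7217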